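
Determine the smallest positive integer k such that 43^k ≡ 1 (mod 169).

Since 43 ∈ (Z/169Z)^×, its order divides φ(169) = φ(13^2) = 13·(13−1) = 156 = 2^2 · 3 · 13.
Divisors of 156: 1, 2, 3, 4, 6, 12, 13, 26, 39, 52, 78, 156.
Compute 43^d (mod 169) for the divisors d until we hit 1:
43^1 ≡ 43 (mod 169)
43^2 ≡ 159 (mod 169)
43^3 ≡ 77 (mod 169)
43^4 ≡ 100 (mod 169)
43^6 ≡ 14 (mod 169)
43^12 ≡ 27 (mod 169)
43^13 ≡ 147 (mod 169)
43^26 ≡ 146 (mod 169)
43^39 ≡ 168 (mod 169)
43^52 ≡ 22 (mod 169)
43^78 ≡ 1 (mod 169) ✓
Hence ord(43) = 78.

78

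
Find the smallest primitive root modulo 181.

φ(181) = 181 − 1 = 180 = 2^2 · 3^2 · 5.
g is a primitive root iff g^(180/q) ≢ 1 (mod 181) for each prime q ∈ {2, 3, 5}.
g = 2: 2^90 ≡ 180; 2^60 ≡ 48; 2^36 ≡ 59 — none is 1, so 2 is a primitive root.
Hence the least primitive root of 181 is 2.

2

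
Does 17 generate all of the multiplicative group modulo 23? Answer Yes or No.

φ(23) = 23 − 1 = 22 = 2 · 11.
An element g generates (Z/23Z)^× iff g^(22/q) ≢ 1 (mod 23) for each prime q ∈ {2, 11}.
17^11 ≡ 22 (mod 23)  [q = 2: ≢ 1 ✓]
17^2 ≡ 13 (mod 23)  [q = 11: ≢ 1 ✓]
Every test exponent gives a nontrivial residue, hence 17 generates the full group.

Yes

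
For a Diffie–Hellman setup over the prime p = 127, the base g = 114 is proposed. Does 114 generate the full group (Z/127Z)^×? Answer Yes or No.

Yes

φ(127) = 127 − 1 = 126 = 2 · 3^2 · 7.
Test 114^(126/q) mod 127 for each prime factor q of 126:
114^63 ≡ 126 (mod 127)  [q = 2: ≢ 1 ✓]
114^42 ≡ 107 (mod 127)  [q = 3: ≢ 1 ✓]
114^18 ≡ 64 (mod 127)  [q = 7: ≢ 1 ✓]
Every test exponent gives a nontrivial residue, hence 114 generates the full group.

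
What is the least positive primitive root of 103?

φ(103) = 103 − 1 = 102 = 2 · 3 · 17.
g is a primitive root iff g^(102/q) ≢ 1 (mod 103) for each prime q ∈ {2, 3, 17}.
g = 2: 2^51 ≡ 1 — hits 1, so not a primitive root.
g = 3: 3^51 ≡ 102; 3^34 ≡ 1 — hits 1, so not a primitive root.
g = 4: 4^51 ≡ 1 — hits 1, so not a primitive root.
g = 5: 5^51 ≡ 102; 5^34 ≡ 56; 5^6 ≡ 72 — none is 1, so 5 is a primitive root.
Hence the least primitive root of 103 is 5.

5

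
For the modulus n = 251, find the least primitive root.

φ(251) = 251 − 1 = 250 = 2 · 5^3.
g is a primitive root iff g^(250/q) ≢ 1 (mod 251) for each prime q ∈ {2, 5}.
g = 2: 2^125 ≡ 250; 2^50 ≡ 1 — hits 1, so not a primitive root.
g = 3: 3^125 ≡ 1 — hits 1, so not a primitive root.
g = 4: 4^125 ≡ 1 — hits 1, so not a primitive root.
g = 5: 5^125 ≡ 1 — hits 1, so not a primitive root.
g = 6: 6^125 ≡ 250; 6^50 ≡ 219 — none is 1, so 6 is a primitive root.
The smallest primitive root modulo 251 is 6.

6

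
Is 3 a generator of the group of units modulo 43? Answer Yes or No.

φ(43) = 43 − 1 = 42 = 2 · 3 · 7.
An element g generates (Z/43Z)^× iff g^(42/q) ≢ 1 (mod 43) for each prime q ∈ {2, 3, 7}.
3^21 ≡ 42 (mod 43)  [q = 2: ≢ 1 ✓]
3^14 ≡ 36 (mod 43)  [q = 3: ≢ 1 ✓]
3^6 ≡ 41 (mod 43)  [q = 7: ≢ 1 ✓]
All checks pass, so 3 has order 42 and is a primitive root modulo 43.

Yes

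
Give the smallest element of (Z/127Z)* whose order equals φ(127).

φ(127) = 127 − 1 = 126 = 2 · 3^2 · 7.
Test candidates g = 2, 3, … against the prime factors q ∈ {2, 3, 7} of φ(127): g is a generator iff g^(126/q) ≢ 1 for every such q.
g = 2: 2^63 ≡ 1 — hits 1, so not a primitive root.
g = 3: 3^63 ≡ 126; 3^42 ≡ 107; 3^18 ≡ 4 — none is 1, so 3 is a primitive root.
The smallest primitive root modulo 127 is 3.

3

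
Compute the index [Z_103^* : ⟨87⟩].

ord(87) | φ(103) = 103 − 1 = 102 = 2 · 3 · 17.
Divisors of 102: 1, 2, 3, 6, 17, 34, 51, 102.
Evaluate successive powers at the divisors of 102:
87^1 ≡ 87 (mod 103)
87^2 ≡ 50 (mod 103)
87^3 ≡ 24 (mod 103)
87^6 ≡ 61 (mod 103)
87^17 ≡ 47 (mod 103)
87^34 ≡ 46 (mod 103)
87^51 ≡ 102 (mod 103)
87^102 ≡ 1 (mod 103) ✓
So ord_103(87) = 102, hence |⟨87⟩| = 102.
[(Z/103Z)^× : ⟨87⟩] = 102/102 = 1.

1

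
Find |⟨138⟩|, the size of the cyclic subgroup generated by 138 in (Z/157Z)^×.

ord(138) | φ(157) = 157 − 1 = 156 = 2^2 · 3 · 13.
Divisors of 156: 1, 2, 3, 4, 6, 12, 13, 26, 39, 52, 78, 156.
Check 138^d mod 157 for each divisor in increasing order:
138^1 ≡ 138 (mod 157)
138^2 ≡ 47 (mod 157)
138^3 ≡ 49 (mod 157)
138^4 ≡ 11 (mod 157)
138^6 ≡ 46 (mod 157)
138^12 ≡ 75 (mod 157)
138^13 ≡ 145 (mod 157)
138^26 ≡ 144 (mod 157)
138^39 ≡ 156 (mod 157)
138^52 ≡ 12 (mod 157)
138^78 ≡ 1 (mod 157) ✓
Therefore the multiplicative order of 138 modulo 157 is 78.

78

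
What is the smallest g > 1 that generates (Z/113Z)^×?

φ(113) = 113 − 1 = 112 = 2^4 · 7.
Test candidates g = 2, 3, … against the prime factors q ∈ {2, 7} of φ(113): g is a generator iff g^(112/q) ≢ 1 for every such q.
g = 2: 2^56 ≡ 1 — hits 1, so not a primitive root.
g = 3: 3^56 ≡ 112; 3^16 ≡ 49 — none is 1, so 3 is a primitive root.
Hence the least primitive root of 113 is 3.

3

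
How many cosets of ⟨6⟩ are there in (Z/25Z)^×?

Since 6 ∈ (Z/25Z)^×, its order divides φ(25) = φ(5^2) = 5·(5−1) = 20 = 2^2 · 5.
Divisors of 20: 1, 2, 4, 5, 10, 20.
Evaluate successive powers at the divisors of 20:
6^1 ≡ 6
6^2 ≡ 11
6^4 ≡ 21
6^5 ≡ 1
The order of 6 is 5, so the subgroup it generates has 5 elements.
Index = |(Z/25Z)^×| / |⟨6⟩| = 20 / 5 = 4.

4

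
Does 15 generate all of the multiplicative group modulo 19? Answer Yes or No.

Yes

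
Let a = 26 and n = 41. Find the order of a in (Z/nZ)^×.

40

ord(26) | φ(41) = 41 − 1 = 40 = 2^3 · 5.
Divisors of 40: 1, 2, 4, 5, 8, 10, 20, 40.
Check 26^d mod 41 for each divisor in increasing order:
26^1 ≡ 26 (mod 41)
26^2 ≡ 20 (mod 41)
26^4 ≡ 31 (mod 41)
26^5 ≡ 27 (mod 41)
26^8 ≡ 18 (mod 41)
26^10 ≡ 32 (mod 41)
26^20 ≡ 40 (mod 41)
26^40 ≡ 1 (mod 41) ✓
The smallest such exponent is 40, so the order of 26 is 40.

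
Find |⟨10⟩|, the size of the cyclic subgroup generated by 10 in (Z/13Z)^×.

6

The order of 10 must divide φ(13) = 13 − 1 = 12 = 2^2 · 3.
Divisors of 12: 1, 2, 3, 4, 6, 12.
Evaluate successive powers at the divisors of 12:
10^1 ≡ 10
10^2 ≡ 9
10^3 ≡ 12
10^4 ≡ 3
10^6 ≡ 1
Hence ord(10) = 6.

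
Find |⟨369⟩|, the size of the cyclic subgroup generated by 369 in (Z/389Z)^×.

97

ord(369) | φ(389) = 389 − 1 = 388 = 2^2 · 97.
Divisors of 388: 1, 2, 4, 97, 194, 388.
Check 369^d mod 389 for each divisor in increasing order:
369^1 ≡ 369 (mod 389)
369^2 ≡ 11 (mod 389)
369^4 ≡ 121 (mod 389)
369^97 ≡ 1 (mod 389) ✓
Therefore the multiplicative order of 369 modulo 389 is 97.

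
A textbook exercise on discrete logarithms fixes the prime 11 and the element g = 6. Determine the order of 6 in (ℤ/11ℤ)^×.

Since 6 ∈ (Z/11Z)^×, its order divides φ(11) = 11 − 1 = 10 = 2 · 5.
Divisors of 10: 1, 2, 5, 10.
Test each divisor d:
6^1 ≡ 6 (mod 11)
6^2 ≡ 3 (mod 11)
6^5 ≡ 10 (mod 11)
6^10 ≡ 1 (mod 11) ✓
Hence ord(6) = 10.

10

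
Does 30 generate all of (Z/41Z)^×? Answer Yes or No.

Yes

φ(41) = 41 − 1 = 40 = 2^3 · 5.
It suffices to check that the order of 30 is not a proper divisor of 40: compute 30^(40/q) for q ∈ {2, 5}.
30^20 ≡ 40 (mod 41)  [q = 2: ≢ 1 ✓]
30^8 ≡ 16 (mod 41)  [q = 5: ≢ 1 ✓]
Every test exponent gives a nontrivial residue, hence 30 generates the full group.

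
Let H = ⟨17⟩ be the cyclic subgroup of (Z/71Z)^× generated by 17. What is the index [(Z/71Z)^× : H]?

By Lagrange's theorem, ord_71(17) divides φ(71) = 71 − 1 = 70 = 2 · 5 · 7.
Divisors of 70: 1, 2, 5, 7, 10, 14, 35, 70.
Compute 17^d (mod 71) for the divisors d until we hit 1:
17^1 ≡ 17
17^2 ≡ 5
17^5 ≡ 70
17^7 ≡ 66
17^10 ≡ 1
Thus |⟨17⟩| = ord(17) = 10.
[(Z/71Z)^× : ⟨17⟩] = 70/10 = 7.

7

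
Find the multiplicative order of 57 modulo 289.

By Lagrange's theorem, ord_289(57) divides φ(289) = φ(17^2) = 17·(17−1) = 272 = 2^4 · 17.
Divisors of 272: 1, 2, 4, 8, 16, 17, 34, 68, 136, 272.
Compute 57^d (mod 289) for the divisors d until we hit 1:
57^1 ≡ 57 (mod 289)
57^2 ≡ 70 (mod 289)
57^4 ≡ 276 (mod 289)
57^8 ≡ 169 (mod 289)
57^16 ≡ 239 (mod 289)
57^17 ≡ 40 (mod 289)
57^34 ≡ 155 (mod 289)
57^68 ≡ 38 (mod 289)
57^136 ≡ 288 (mod 289)
57^272 ≡ 1 (mod 289) ✓
The smallest such exponent is 272, so the order of 57 is 272.

272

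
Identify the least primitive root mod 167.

5

φ(167) = 167 − 1 = 166 = 2 · 83.
Test candidates g = 2, 3, … against the prime factors q ∈ {2, 83} of φ(167): g is a generator iff g^(166/q) ≢ 1 for every such q.
g = 2: 2^83 ≡ 1 — hits 1, so not a primitive root.
g = 3: 3^83 ≡ 1 — hits 1, so not a primitive root.
g = 4: 4^83 ≡ 1 — hits 1, so not a primitive root.
g = 5: 5^83 ≡ 166; 5^2 ≡ 25 — none is 1, so 5 is a primitive root.
So 5 is the smallest generator of (Z/167Z)^×.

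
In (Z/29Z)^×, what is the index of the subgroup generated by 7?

4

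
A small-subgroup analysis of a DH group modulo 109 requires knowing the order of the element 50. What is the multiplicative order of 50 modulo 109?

Since 50 ∈ (Z/109Z)^×, its order divides φ(109) = 109 − 1 = 108 = 2^2 · 3^3.
Divisors of 108: 1, 2, 3, 4, 6, 9, 12, 18, 27, 36, 54, 108.
Check 50^d mod 109 for each divisor in increasing order:
50^1 ≡ 50
50^2 ≡ 102
50^3 ≡ 86
50^4 ≡ 49
50^6 ≡ 93
50^9 ≡ 41
50^12 ≡ 38
50^18 ≡ 46
50^27 ≡ 33
50^36 ≡ 45
50^54 ≡ 108
50^108 ≡ 1
So ord_109(50) = 108.

108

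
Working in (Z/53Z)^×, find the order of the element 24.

13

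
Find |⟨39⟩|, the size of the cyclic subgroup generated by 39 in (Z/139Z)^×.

46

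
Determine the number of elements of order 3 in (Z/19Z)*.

2

φ(19) = 19 − 1 = 18 = 2 · 3^2.
In a cyclic group of order 18, there are φ(d) elements of order d for each divisor d of 18, and zero for non-divisors.
3 | 18, and φ(3) = 3 − 1 = 2.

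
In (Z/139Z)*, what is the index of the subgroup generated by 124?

2

Since 124 ∈ (Z/139Z)^×, its order divides φ(139) = 139 − 1 = 138 = 2 · 3 · 23.
Divisors of 138: 1, 2, 3, 6, 23, 46, 69, 138.
Test each divisor d:
124^1 ≡ 124 (mod 139)
124^2 ≡ 86 (mod 139)
124^3 ≡ 100 (mod 139)
124^6 ≡ 131 (mod 139)
124^23 ≡ 42 (mod 139)
124^46 ≡ 96 (mod 139)
124^69 ≡ 1 (mod 139) ✓
The order of 124 is 69, so the subgroup it generates has 69 elements.
The index is φ(139) / ord(124) = 138 / 69 = 2.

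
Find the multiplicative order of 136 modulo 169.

The order of 136 must divide φ(169) = φ(13^2) = 13·(13−1) = 156 = 2^2 · 3 · 13.
Divisors of 156: 1, 2, 3, 4, 6, 12, 13, 26, 39, 52, 78, 156.
Test each divisor d:
136^1 ≡ 136
136^2 ≡ 75
136^3 ≡ 60
136^4 ≡ 48
136^6 ≡ 51
136^12 ≡ 66
136^13 ≡ 19
136^26 ≡ 23
136^39 ≡ 99
136^52 ≡ 22
136^78 ≡ 168
136^156 ≡ 1
Therefore the multiplicative order of 136 modulo 169 is 156.

156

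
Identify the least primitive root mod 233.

φ(233) = 233 − 1 = 232 = 2^3 · 29.
g is a primitive root iff g^(232/q) ≢ 1 (mod 233) for each prime q ∈ {2, 29}.
g = 2: 2^116 ≡ 1 — hits 1, so not a primitive root.
g = 3: 3^116 ≡ 232; 3^8 ≡ 37 — none is 1, so 3 is a primitive root.
Hence the least primitive root of 233 is 3.

3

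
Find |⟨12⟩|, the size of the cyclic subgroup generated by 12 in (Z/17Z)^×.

16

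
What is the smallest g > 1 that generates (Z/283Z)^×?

3

φ(283) = 283 − 1 = 282 = 2 · 3 · 47.
g is a primitive root iff g^(282/q) ≢ 1 (mod 283) for each prime q ∈ {2, 3, 47}.
g = 2: 2^141 ≡ 282; 2^94 ≡ 1 — hits 1, so not a primitive root.
g = 3: 3^141 ≡ 282; 3^94 ≡ 238; 3^6 ≡ 163 — none is 1, so 3 is a primitive root.
So 3 is the smallest generator of (Z/283Z)^×.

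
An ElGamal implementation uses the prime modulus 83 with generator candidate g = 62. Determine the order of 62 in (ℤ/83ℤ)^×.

82

ord(62) | φ(83) = 83 − 1 = 82 = 2 · 41.
Divisors of 82: 1, 2, 41, 82.
Check 62^d mod 83 for each divisor in increasing order:
62^1 ≡ 62 (mod 83)
62^2 ≡ 26 (mod 83)
62^41 ≡ 82 (mod 83)
62^82 ≡ 1 (mod 83) ✓
Hence ord(62) = 82.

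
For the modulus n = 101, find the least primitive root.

φ(101) = 101 − 1 = 100 = 2^2 · 5^2.
Test candidates g = 2, 3, … against the prime factors q ∈ {2, 5} of φ(101): g is a generator iff g^(100/q) ≢ 1 for every such q.
g = 2: 2^50 ≡ 100; 2^20 ≡ 95 — none is 1, so 2 is a primitive root.
The smallest primitive root modulo 101 is 2.

2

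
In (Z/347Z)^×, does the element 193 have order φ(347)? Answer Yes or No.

Yes

φ(347) = 347 − 1 = 346 = 2 · 173.
It suffices to check that the order of 193 is not a proper divisor of 346: compute 193^(346/q) for q ∈ {2, 173}.
193^173 ≡ 346 (mod 347)  [q = 2: ≢ 1 ✓]
193^2 ≡ 120 (mod 347)  [q = 173: ≢ 1 ✓]
Every test exponent gives a nontrivial residue, hence 193 generates the full group.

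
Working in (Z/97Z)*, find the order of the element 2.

48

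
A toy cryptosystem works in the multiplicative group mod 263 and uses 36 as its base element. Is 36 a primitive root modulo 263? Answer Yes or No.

No

φ(263) = 263 − 1 = 262 = 2 · 131.
An element g generates (Z/263Z)^× iff g^(262/q) ≢ 1 (mod 263) for each prime q ∈ {2, 131}.
36^131 ≡ 1 (mod 263)  [q = 2: ≡ 1 ✗]
36^2 ≡ 244 (mod 263)  [q = 131: ≢ 1 ✓]
36^131 ≡ 1 shows ord(36) | 131, strictly less than φ(263); not a primitive root.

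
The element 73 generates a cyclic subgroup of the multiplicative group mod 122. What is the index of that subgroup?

4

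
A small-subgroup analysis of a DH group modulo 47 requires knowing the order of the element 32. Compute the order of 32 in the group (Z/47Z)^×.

By Lagrange's theorem, ord_47(32) divides φ(47) = 47 − 1 = 46 = 2 · 23.
Divisors of 46: 1, 2, 23, 46.
Check 32^d mod 47 for each divisor in increasing order:
32^1 ≡ 32
32^2 ≡ 37
32^23 ≡ 1
Hence ord(32) = 23.

23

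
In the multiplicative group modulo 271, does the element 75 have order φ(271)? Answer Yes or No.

Yes

φ(271) = 271 − 1 = 270 = 2 · 3^3 · 5.
It suffices to check that the order of 75 is not a proper divisor of 270: compute 75^(270/q) for q ∈ {2, 3, 5}.
75^135 ≡ 270 (mod 271)  [q = 2: ≢ 1 ✓]
75^90 ≡ 242 (mod 271)  [q = 3: ≢ 1 ✓]
75^54 ≡ 100 (mod 271)  [q = 5: ≢ 1 ✓]
None equal 1, so ord_271(75) = 270: 75 is a primitive root.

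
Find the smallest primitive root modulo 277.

φ(277) = 277 − 1 = 276 = 2^2 · 3 · 23.
Test candidates g = 2, 3, … against the prime factors q ∈ {2, 3, 23} of φ(277): g is a generator iff g^(276/q) ≢ 1 for every such q.
g = 2: 2^138 ≡ 276; 2^92 ≡ 1 — hits 1, so not a primitive root.
g = 3: 3^138 ≡ 1 — hits 1, so not a primitive root.
g = 4: 4^138 ≡ 1 — hits 1, so not a primitive root.
g = 5: 5^138 ≡ 276; 5^92 ≡ 116; 5^12 ≡ 27 — none is 1, so 5 is a primitive root.
Hence the least primitive root of 277 is 5.

5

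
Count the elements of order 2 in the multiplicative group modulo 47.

φ(47) = 47 − 1 = 46 = 2 · 23.
(Z/47Z)^× is cyclic (|G| = 46); a cyclic group of order m has exactly φ(d) elements of each order d | m, and none otherwise.
2 | 46, and φ(2) = 2 − 1 = 1.

1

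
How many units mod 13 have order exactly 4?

φ(13) = 13 − 1 = 12 = 2^2 · 3.
Since (Z/13Z)^× is cyclic of order 12, the number of elements of order d is φ(d) when d | 12 and 0 otherwise.
4 = 2^2 divides 12, and φ(4) = 2.

2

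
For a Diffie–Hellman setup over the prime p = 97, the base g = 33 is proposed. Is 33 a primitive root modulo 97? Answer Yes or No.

φ(97) = 97 − 1 = 96 = 2^5 · 3.
It suffices to check that the order of 33 is not a proper divisor of 96: compute 33^(96/q) for q ∈ {2, 3}.
33^48 ≡ 1 (mod 97)  [q = 2: ≡ 1 ✗]
33^32 ≡ 1 (mod 97)  [q = 3: ≡ 1 ✗]
The check at q = 2 fails, so 33 generates a proper subgroup.

No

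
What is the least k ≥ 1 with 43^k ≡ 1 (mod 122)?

60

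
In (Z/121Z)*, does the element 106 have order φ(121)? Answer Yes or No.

φ(121) = φ(11^2) = 11·(11−1) = 110 = 2 · 5 · 11.
It suffices to check that the order of 106 is not a proper divisor of 110: compute 106^(110/q) for q ∈ {2, 5, 11}.
106^55 ≡ 120 (mod 121)  [q = 2: ≢ 1 ✓]
106^22 ≡ 27 (mod 121)  [q = 5: ≢ 1 ✓]
106^10 ≡ 78 (mod 121)  [q = 11: ≢ 1 ✓]
None equal 1, so ord_121(106) = 110: 106 is a primitive root.

Yes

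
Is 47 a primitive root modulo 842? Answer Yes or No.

No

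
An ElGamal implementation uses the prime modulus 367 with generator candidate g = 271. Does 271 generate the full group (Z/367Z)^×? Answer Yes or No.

No

φ(367) = 367 − 1 = 366 = 2 · 3 · 61.
An element g generates (Z/367Z)^× iff g^(366/q) ≢ 1 (mod 367) for each prime q ∈ {2, 3, 61}.
271^183 ≡ 1 (mod 367)  [q = 2: ≡ 1 ✗]
271^122 ≡ 83 (mod 367)  [q = 3: ≢ 1 ✓]
271^6 ≡ 292 (mod 367)  [q = 61: ≢ 1 ✓]
271^183 ≡ 1 shows ord(271) | 183, strictly less than φ(367); not a primitive root.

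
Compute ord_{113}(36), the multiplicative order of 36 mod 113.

By Lagrange's theorem, ord_113(36) divides φ(113) = 113 − 1 = 112 = 2^4 · 7.
Divisors of 112: 1, 2, 4, 7, 8, 14, 16, 28, 56, 112.
Check 36^d mod 113 for each divisor in increasing order:
36^1 ≡ 36
36^2 ≡ 53
36^4 ≡ 97
36^7 ≡ 95
36^8 ≡ 30
36^14 ≡ 98
36^16 ≡ 109
36^28 ≡ 112
36^56 ≡ 1
So ord_113(36) = 56.

56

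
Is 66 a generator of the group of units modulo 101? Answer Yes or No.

Yes

φ(101) = 101 − 1 = 100 = 2^2 · 5^2.
An element g generates (Z/101Z)^× iff g^(100/q) ≢ 1 (mod 101) for each prime q ∈ {2, 5}.
66^50 ≡ 100 (mod 101)  [q = 2: ≢ 1 ✓]
66^20 ≡ 87 (mod 101)  [q = 5: ≢ 1 ✓]
Every test exponent gives a nontrivial residue, hence 66 generates the full group.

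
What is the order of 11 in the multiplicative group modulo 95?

3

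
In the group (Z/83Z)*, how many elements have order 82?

φ(83) = 83 − 1 = 82 = 2 · 41.
In a cyclic group of order 82, there are φ(d) elements of order d for each divisor d of 82, and zero for non-divisors.
82 = 2 · 41 divides 82, and φ(82) = 40.

40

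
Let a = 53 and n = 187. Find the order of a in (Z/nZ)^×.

40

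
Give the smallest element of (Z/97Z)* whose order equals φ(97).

5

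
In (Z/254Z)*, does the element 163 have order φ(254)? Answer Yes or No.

No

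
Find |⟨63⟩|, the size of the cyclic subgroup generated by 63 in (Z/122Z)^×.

60

ord(63) | φ(122) = φ(2)·φ(61) = 1·60 = 60 = 2^2 · 3 · 5.
Divisors of 60: 1, 2, 3, 4, 5, 6, 10, 12, 15, 20, 30, 60.
Compute 63^d (mod 122) for the divisors d until we hit 1:
63^1 ≡ 63 (mod 122)
63^2 ≡ 65 (mod 122)
63^3 ≡ 69 (mod 122)
63^4 ≡ 77 (mod 122)
63^5 ≡ 93 (mod 122)
63^6 ≡ 3 (mod 122)
63^10 ≡ 109 (mod 122)
63^12 ≡ 9 (mod 122)
63^15 ≡ 11 (mod 122)
63^20 ≡ 47 (mod 122)
63^30 ≡ 121 (mod 122)
63^60 ≡ 1 (mod 122) ✓
Therefore the multiplicative order of 63 modulo 122 is 60.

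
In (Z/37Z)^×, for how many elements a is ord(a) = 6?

φ(37) = 37 − 1 = 36 = 2^2 · 3^2.
Since (Z/37Z)^× is cyclic of order 36, the number of elements of order d is φ(d) when d | 36 and 0 otherwise.
6 = 2 · 3 divides 36, and φ(6) = 2.

2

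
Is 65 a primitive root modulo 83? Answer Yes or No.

φ(83) = 83 − 1 = 82 = 2 · 41.
An element g generates (Z/83Z)^× iff g^(82/q) ≢ 1 (mod 83) for each prime q ∈ {2, 41}.
65^41 ≡ 1 (mod 83)  [q = 2: ≡ 1 ✗]
65^2 ≡ 75 (mod 83)  [q = 41: ≢ 1 ✓]
The check at q = 2 fails, so 65 generates a proper subgroup.

No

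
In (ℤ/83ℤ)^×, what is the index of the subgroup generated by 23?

2

ord(23) | φ(83) = 83 − 1 = 82 = 2 · 41.
Divisors of 82: 1, 2, 41, 82.
Check 23^d mod 83 for each divisor in increasing order:
23^1 ≡ 23 (mod 83)
23^2 ≡ 31 (mod 83)
23^41 ≡ 1 (mod 83) ✓
The order of 23 is 41, so the subgroup it generates has 41 elements.
Index = |(Z/83Z)^×| / |⟨23⟩| = 82 / 41 = 2.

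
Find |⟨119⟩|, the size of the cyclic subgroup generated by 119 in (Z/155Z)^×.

By Lagrange's theorem, ord_155(119) divides φ(155) = φ(5·31) = (5−1)·(31−1) = 4·30 = 120 = 2^3 · 3 · 5.
Divisors of 120: 1, 2, 3, 4, 5, 6, 8, 10, 12, 15, 20, 24, 30, 40, 60, 120.
Test each divisor d:
119^1 ≡ 119
119^2 ≡ 56
119^3 ≡ 154
119^4 ≡ 36
119^5 ≡ 99
119^6 ≡ 1
Hence ord(119) = 6.

6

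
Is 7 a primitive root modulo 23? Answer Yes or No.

Yes

φ(23) = 23 − 1 = 22 = 2 · 11.
7 is a primitive root mod 23 iff 7^(φ(23)/q) ≢ 1 for every prime q | φ(23), i.e. q ∈ {2, 11}.
7^11 ≡ 22 (mod 23)  [q = 2: ≢ 1 ✓]
7^2 ≡ 3 (mod 23)  [q = 11: ≢ 1 ✓]
Every test exponent gives a nontrivial residue, hence 7 generates the full group.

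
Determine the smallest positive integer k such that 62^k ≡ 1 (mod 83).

ord(62) | φ(83) = 83 − 1 = 82 = 2 · 41.
Divisors of 82: 1, 2, 41, 82.
Check 62^d mod 83 for each divisor in increasing order:
62^1 ≡ 62 (mod 83)
62^2 ≡ 26 (mod 83)
62^41 ≡ 82 (mod 83)
62^82 ≡ 1 (mod 83) ✓
Hence ord(62) = 82.

82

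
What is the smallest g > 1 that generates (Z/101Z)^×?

2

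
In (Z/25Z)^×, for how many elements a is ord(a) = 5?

4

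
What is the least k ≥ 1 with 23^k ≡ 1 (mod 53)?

Since 23 ∈ (Z/53Z)^×, its order divides φ(53) = 53 − 1 = 52 = 2^2 · 13.
Divisors of 52: 1, 2, 4, 13, 26, 52.
Compute 23^d (mod 53) for the divisors d until we hit 1:
23^1 ≡ 23 (mod 53)
23^2 ≡ 52 (mod 53)
23^4 ≡ 1 (mod 53) ✓
The smallest such exponent is 4, so the order of 23 is 4.

4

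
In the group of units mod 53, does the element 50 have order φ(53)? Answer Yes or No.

Yes

φ(53) = 53 − 1 = 52 = 2^2 · 13.
An element g generates (Z/53Z)^× iff g^(52/q) ≢ 1 (mod 53) for each prime q ∈ {2, 13}.
50^26 ≡ 52 (mod 53)  [q = 2: ≢ 1 ✓]
50^4 ≡ 28 (mod 53)  [q = 13: ≢ 1 ✓]
Every test exponent gives a nontrivial residue, hence 50 generates the full group.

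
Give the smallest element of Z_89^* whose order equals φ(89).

φ(89) = 89 − 1 = 88 = 2^3 · 11.
Test candidates g = 2, 3, … against the prime factors q ∈ {2, 11} of φ(89): g is a generator iff g^(88/q) ≢ 1 for every such q.
g = 2: 2^44 ≡ 1 — hits 1, so not a primitive root.
g = 3: 3^44 ≡ 88; 3^8 ≡ 64 — none is 1, so 3 is a primitive root.
So 3 is the smallest generator of (Z/89Z)^×.

3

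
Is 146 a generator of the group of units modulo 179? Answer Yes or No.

φ(179) = 179 − 1 = 178 = 2 · 89.
An element g generates (Z/179Z)^× iff g^(178/q) ≢ 1 (mod 179) for each prime q ∈ {2, 89}.
146^89 ≡ 1 (mod 179)  [q = 2: ≡ 1 ✗]
146^2 ≡ 15 (mod 179)  [q = 89: ≢ 1 ✓]
146^89 ≡ 1 shows ord(146) | 89, strictly less than φ(179); not a primitive root.

No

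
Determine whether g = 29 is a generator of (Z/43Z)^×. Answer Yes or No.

φ(43) = 43 − 1 = 42 = 2 · 3 · 7.
An element g generates (Z/43Z)^× iff g^(42/q) ≢ 1 (mod 43) for each prime q ∈ {2, 3, 7}.
29^21 ≡ 42 (mod 43)  [q = 2: ≢ 1 ✓]
29^14 ≡ 6 (mod 43)  [q = 3: ≢ 1 ✓]
29^6 ≡ 21 (mod 43)  [q = 7: ≢ 1 ✓]
All checks pass, so 29 has order 42 and is a primitive root modulo 43.

Yes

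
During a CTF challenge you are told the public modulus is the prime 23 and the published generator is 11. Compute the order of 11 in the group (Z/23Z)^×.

22

ord(11) | φ(23) = 23 − 1 = 22 = 2 · 11.
Divisors of 22: 1, 2, 11, 22.
Check 11^d mod 23 for each divisor in increasing order:
11^1 ≡ 11 (mod 23)
11^2 ≡ 6 (mod 23)
11^11 ≡ 22 (mod 23)
11^22 ≡ 1 (mod 23) ✓
So ord_23(11) = 22.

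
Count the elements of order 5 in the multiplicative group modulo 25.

4

φ(25) = φ(5^2) = 5·(5−1) = 20 = 2^2 · 5.
In a cyclic group of order 20, there are φ(d) elements of order d for each divisor d of 20, and zero for non-divisors.
5 | 20, and φ(5) = 5 − 1 = 4.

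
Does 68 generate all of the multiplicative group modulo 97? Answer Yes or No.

φ(97) = 97 − 1 = 96 = 2^5 · 3.
Test 68^(96/q) mod 97 for each prime factor q of 96:
68^48 ≡ 96 (mod 97)  [q = 2: ≢ 1 ✓]
68^32 ≡ 35 (mod 97)  [q = 3: ≢ 1 ✓]
Every test exponent gives a nontrivial residue, hence 68 generates the full group.

Yes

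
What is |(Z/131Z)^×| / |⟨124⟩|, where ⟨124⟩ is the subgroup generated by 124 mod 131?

1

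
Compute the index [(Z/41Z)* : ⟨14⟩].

5

ord(14) | φ(41) = 41 − 1 = 40 = 2^3 · 5.
Divisors of 40: 1, 2, 4, 5, 8, 10, 20, 40.
Test each divisor d:
14^1 ≡ 14 (mod 41)
14^2 ≡ 32 (mod 41)
14^4 ≡ 40 (mod 41)
14^5 ≡ 27 (mod 41)
14^8 ≡ 1 (mod 41) ✓
Thus |⟨14⟩| = ord(14) = 8.
Index = |(Z/41Z)^×| / |⟨14⟩| = 40 / 8 = 5.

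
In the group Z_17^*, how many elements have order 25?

0

φ(17) = 17 − 1 = 16 = 2^4.
In a cyclic group of order 16, there are φ(d) elements of order d for each divisor d of 16, and zero for non-divisors.
25 does not divide 16, so no element of (Z/17Z)^× has order 25.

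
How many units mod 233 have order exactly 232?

112

φ(233) = 233 − 1 = 232 = 2^3 · 29.
In a cyclic group of order 232, there are φ(d) elements of order d for each divisor d of 232, and zero for non-divisors.
232 = 2^3 · 29 divides 232, and φ(232) = 112.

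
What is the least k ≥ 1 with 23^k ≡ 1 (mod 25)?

The order of 23 must divide φ(25) = φ(5^2) = 5·(5−1) = 20 = 2^2 · 5.
Divisors of 20: 1, 2, 4, 5, 10, 20.
Compute 23^d (mod 25) for the divisors d until we hit 1:
23^1 ≡ 23 (mod 25)
23^2 ≡ 4 (mod 25)
23^4 ≡ 16 (mod 25)
23^5 ≡ 18 (mod 25)
23^10 ≡ 24 (mod 25)
23^20 ≡ 1 (mod 25) ✓
The smallest such exponent is 20, so the order of 23 is 20.

20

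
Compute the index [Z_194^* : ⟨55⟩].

Since 55 ∈ (Z/194Z)^×, its order divides φ(194) = φ(2)·φ(97) = 1·96 = 96 = 2^5 · 3.
Divisors of 96: 1, 2, 3, 4, 6, 8, 12, 16, 24, 32, 48, 96.
Compute 55^d (mod 194) for the divisors d until we hit 1:
55^1 ≡ 55 (mod 194)
55^2 ≡ 115 (mod 194)
55^3 ≡ 117 (mod 194)
55^4 ≡ 33 (mod 194)
55^6 ≡ 109 (mod 194)
55^8 ≡ 119 (mod 194)
55^12 ≡ 47 (mod 194)
55^16 ≡ 193 (mod 194)
55^24 ≡ 75 (mod 194)
55^32 ≡ 1 (mod 194) ✓
The order of 55 is 32, so the subgroup it generates has 32 elements.
Index = |(Z/194Z)^×| / |⟨55⟩| = 96 / 32 = 3.

3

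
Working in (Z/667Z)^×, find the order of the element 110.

77

Since 110 ∈ (Z/667Z)^×, its order divides φ(667) = φ(23·29) = (23−1)·(29−1) = 22·28 = 616 = 2^3 · 7 · 11.
Divisors of 616: 1, 2, 4, 7, 8, 11, 14, 22, 28, 44, 56, 77, 88, 154, 308, 616.
Evaluate successive powers at the divisors of 616:
110^1 ≡ 110 (mod 667)
110^2 ≡ 94 (mod 667)
110^4 ≡ 165 (mod 667)
110^7 ≡ 581 (mod 667)
110^8 ≡ 545 (mod 667)
110^11 ≡ 484 (mod 667)
110^14 ≡ 59 (mod 667)
110^22 ≡ 139 (mod 667)
110^28 ≡ 146 (mod 667)
110^44 ≡ 645 (mod 667)
110^56 ≡ 639 (mod 667)
110^77 ≡ 1 (mod 667) ✓
The smallest such exponent is 77, so the order of 110 is 77.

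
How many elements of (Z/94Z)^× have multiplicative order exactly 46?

22

φ(94) = φ(2)·φ(47) = 1·46 = 46 = 2 · 23.
Since (Z/94Z)^× is cyclic of order 46, the number of elements of order d is φ(d) when d | 46 and 0 otherwise.
46 = 2 · 23 divides 46, and φ(46) = 22.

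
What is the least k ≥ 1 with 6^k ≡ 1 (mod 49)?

The order of 6 must divide φ(49) = φ(7^2) = 7·(7−1) = 42 = 2 · 3 · 7.
Divisors of 42: 1, 2, 3, 6, 7, 14, 21, 42.
Test each divisor d:
6^1 ≡ 6 (mod 49)
6^2 ≡ 36 (mod 49)
6^3 ≡ 20 (mod 49)
6^6 ≡ 8 (mod 49)
6^7 ≡ 48 (mod 49)
6^14 ≡ 1 (mod 49) ✓
Therefore the multiplicative order of 6 modulo 49 is 14.

14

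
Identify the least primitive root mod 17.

φ(17) = 17 − 1 = 16 = 2^4.
g is a primitive root iff g^(16/q) ≢ 1 (mod 17) for each prime q ∈ {2}.
g = 2: 2^8 ≡ 1 — hits 1, so not a primitive root.
g = 3: 3^8 ≡ 16 — none is 1, so 3 is a primitive root.
So 3 is the smallest generator of (Z/17Z)^×.

3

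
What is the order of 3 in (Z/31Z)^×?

ord(3) | φ(31) = 31 − 1 = 30 = 2 · 3 · 5.
Divisors of 30: 1, 2, 3, 5, 6, 10, 15, 30.
Check 3^d mod 31 for each divisor in increasing order:
3^1 ≡ 3
3^2 ≡ 9
3^3 ≡ 27
3^5 ≡ 26
3^6 ≡ 16
3^10 ≡ 25
3^15 ≡ 30
3^30 ≡ 1
So ord_31(3) = 30.

30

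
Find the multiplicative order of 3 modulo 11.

5

The order of 3 must divide φ(11) = 11 − 1 = 10 = 2 · 5.
Divisors of 10: 1, 2, 5, 10.
Compute 3^d (mod 11) for the divisors d until we hit 1:
3^1 ≡ 3 (mod 11)
3^2 ≡ 9 (mod 11)
3^5 ≡ 1 (mod 11) ✓
Hence ord(3) = 5.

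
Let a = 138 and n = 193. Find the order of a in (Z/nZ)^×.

24

By Lagrange's theorem, ord_193(138) divides φ(193) = 193 − 1 = 192 = 2^6 · 3.
Divisors of 192: 1, 2, 3, 4, 6, 8, 12, 16, 24, 32, 48, 64, 96, 192.
Check 138^d mod 193 for each divisor in increasing order:
138^1 ≡ 138 (mod 193)
138^2 ≡ 130 (mod 193)
138^3 ≡ 184 (mod 193)
138^4 ≡ 109 (mod 193)
138^6 ≡ 81 (mod 193)
138^8 ≡ 108 (mod 193)
138^12 ≡ 192 (mod 193)
138^16 ≡ 84 (mod 193)
138^24 ≡ 1 (mod 193) ✓
The smallest such exponent is 24, so the order of 138 is 24.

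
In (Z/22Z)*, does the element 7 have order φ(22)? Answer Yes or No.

φ(22) = φ(2)·φ(11) = 1·10 = 10 = 2 · 5.
An element g generates (Z/22Z)^× iff g^(10/q) ≢ 1 (mod 22) for each prime q ∈ {2, 5}.
7^5 ≡ 21 (mod 22)  [q = 2: ≢ 1 ✓]
7^2 ≡ 5 (mod 22)  [q = 5: ≢ 1 ✓]
Every test exponent gives a nontrivial residue, hence 7 generates the full group.

Yes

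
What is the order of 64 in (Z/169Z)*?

By Lagrange's theorem, ord_169(64) divides φ(169) = φ(13^2) = 13·(13−1) = 156 = 2^2 · 3 · 13.
Divisors of 156: 1, 2, 3, 4, 6, 12, 13, 26, 39, 52, 78, 156.
Check 64^d mod 169 for each divisor in increasing order:
64^1 ≡ 64
64^2 ≡ 40
64^3 ≡ 25
64^4 ≡ 79
64^6 ≡ 118
64^12 ≡ 66
64^13 ≡ 168
64^26 ≡ 1
Hence ord(64) = 26.

26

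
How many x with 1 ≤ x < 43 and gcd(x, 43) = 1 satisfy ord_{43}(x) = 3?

φ(43) = 43 − 1 = 42 = 2 · 3 · 7.
(Z/43Z)^× is cyclic (|G| = 42); a cyclic group of order m has exactly φ(d) elements of each order d | m, and none otherwise.
3 | 42, and φ(3) = 3 − 1 = 2.

2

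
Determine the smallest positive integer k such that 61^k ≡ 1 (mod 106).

52

By Lagrange's theorem, ord_106(61) divides φ(106) = φ(2)·φ(53) = 1·52 = 52 = 2^2 · 13.
Divisors of 52: 1, 2, 4, 13, 26, 52.
Test each divisor d:
61^1 ≡ 61
61^2 ≡ 11
61^4 ≡ 15
61^13 ≡ 23
61^26 ≡ 105
61^52 ≡ 1
So ord_106(61) = 52.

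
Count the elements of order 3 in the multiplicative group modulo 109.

2

φ(109) = 109 − 1 = 108 = 2^2 · 3^3.
(Z/109Z)^× is cyclic (|G| = 108); a cyclic group of order m has exactly φ(d) elements of each order d | m, and none otherwise.
3 | 108, and φ(3) = 3 − 1 = 2.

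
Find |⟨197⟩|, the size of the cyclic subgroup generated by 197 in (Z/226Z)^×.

112

ord(197) | φ(226) = φ(2)·φ(113) = 1·112 = 112 = 2^4 · 7.
Divisors of 112: 1, 2, 4, 7, 8, 14, 16, 28, 56, 112.
Check 197^d mod 226 for each divisor in increasing order:
197^1 ≡ 197 (mod 226)
197^2 ≡ 163 (mod 226)
197^4 ≡ 127 (mod 226)
197^7 ≡ 153 (mod 226)
197^8 ≡ 83 (mod 226)
197^14 ≡ 131 (mod 226)
197^16 ≡ 109 (mod 226)
197^28 ≡ 211 (mod 226)
197^56 ≡ 225 (mod 226)
197^112 ≡ 1 (mod 226) ✓
Therefore the multiplicative order of 197 modulo 226 is 112.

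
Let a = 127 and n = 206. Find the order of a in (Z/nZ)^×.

The order of 127 must divide φ(206) = φ(2)·φ(103) = 1·102 = 102 = 2 · 3 · 17.
Divisors of 102: 1, 2, 3, 6, 17, 34, 51, 102.
Evaluate successive powers at the divisors of 102:
127^1 ≡ 127 (mod 206)
127^2 ≡ 61 (mod 206)
127^3 ≡ 125 (mod 206)
127^6 ≡ 175 (mod 206)
127^17 ≡ 205 (mod 206)
127^34 ≡ 1 (mod 206) ✓
The smallest such exponent is 34, so the order of 127 is 34.

34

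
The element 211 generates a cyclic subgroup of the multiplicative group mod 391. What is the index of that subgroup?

2

Since 211 ∈ (Z/391Z)^×, its order divides φ(391) = φ(17·23) = (17−1)·(23−1) = 16·22 = 352 = 2^5 · 11.
Divisors of 352: 1, 2, 4, 8, 11, 16, 22, 32, 44, 88, 176, 352.
Compute 211^d (mod 391) for the divisors d until we hit 1:
211^1 ≡ 211 (mod 391)
211^2 ≡ 338 (mod 391)
211^4 ≡ 72 (mod 391)
211^8 ≡ 101 (mod 391)
211^11 ≡ 116 (mod 391)
211^16 ≡ 35 (mod 391)
211^22 ≡ 162 (mod 391)
211^32 ≡ 52 (mod 391)
211^44 ≡ 47 (mod 391)
211^88 ≡ 254 (mod 391)
211^176 ≡ 1 (mod 391) ✓
Thus |⟨211⟩| = ord(211) = 176.
Index = |(Z/391Z)^×| / |⟨211⟩| = 352 / 176 = 2.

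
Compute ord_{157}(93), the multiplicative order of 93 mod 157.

13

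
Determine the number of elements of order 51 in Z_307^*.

32

φ(307) = 307 − 1 = 306 = 2 · 3^2 · 17.
In a cyclic group of order 306, there are φ(d) elements of order d for each divisor d of 306, and zero for non-divisors.
51 = 3 · 17 divides 306, and φ(51) = 32.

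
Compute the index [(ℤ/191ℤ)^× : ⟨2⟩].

2

ord(2) | φ(191) = 191 − 1 = 190 = 2 · 5 · 19.
Divisors of 190: 1, 2, 5, 10, 19, 38, 95, 190.
Compute 2^d (mod 191) for the divisors d until we hit 1:
2^1 ≡ 2
2^2 ≡ 4
2^5 ≡ 32
2^10 ≡ 69
2^19 ≡ 184
2^38 ≡ 49
2^95 ≡ 1
So ord_191(2) = 95, hence |⟨2⟩| = 95.
The index is φ(191) / ord(2) = 190 / 95 = 2.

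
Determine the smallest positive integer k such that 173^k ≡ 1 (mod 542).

ord(173) | φ(542) = φ(2)·φ(271) = 1·270 = 270 = 2 · 3^3 · 5.
Divisors of 270: 1, 2, 3, 5, 6, 9, 10, 15, 18, 27, 30, 45, 54, 90, 135, 270.
Evaluate successive powers at the divisors of 270:
173^1 ≡ 173
173^2 ≡ 119
173^3 ≡ 533
173^5 ≡ 13
173^6 ≡ 81
173^9 ≡ 355
173^10 ≡ 169
173^15 ≡ 29
173^18 ≡ 281
173^27 ≡ 27
173^30 ≡ 299
173^45 ≡ 541
173^54 ≡ 187
173^90 ≡ 1
So ord_542(173) = 90.

90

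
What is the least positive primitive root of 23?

5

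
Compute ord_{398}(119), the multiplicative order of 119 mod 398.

ord(119) | φ(398) = φ(2)·φ(199) = 1·198 = 198 = 2 · 3^2 · 11.
Divisors of 198: 1, 2, 3, 6, 9, 11, 18, 22, 33, 66, 99, 198.
Evaluate successive powers at the divisors of 198:
119^1 ≡ 119 (mod 398)
119^2 ≡ 231 (mod 398)
119^3 ≡ 27 (mod 398)
119^6 ≡ 331 (mod 398)
119^9 ≡ 181 (mod 398)
119^11 ≡ 21 (mod 398)
119^18 ≡ 125 (mod 398)
119^22 ≡ 43 (mod 398)
119^33 ≡ 107 (mod 398)
119^66 ≡ 305 (mod 398)
119^99 ≡ 397 (mod 398)
119^198 ≡ 1 (mod 398) ✓
The smallest such exponent is 198, so the order of 119 is 198.

198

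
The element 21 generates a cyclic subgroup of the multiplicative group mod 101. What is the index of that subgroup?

2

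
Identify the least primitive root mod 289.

φ(289) = φ(17^2) = 17·(17−1) = 272 = 2^4 · 17.
Test candidates g = 2, 3, … against the prime factors q ∈ {2, 17} of φ(289): g is a generator iff g^(272/q) ≢ 1 for every such q.
g = 2: 2^136 ≡ 1 — hits 1, so not a primitive root.
g = 3: 3^136 ≡ 288; 3^16 ≡ 171 — none is 1, so 3 is a primitive root.
Hence the least primitive root of 289 is 3.

3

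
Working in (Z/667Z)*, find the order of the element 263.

308

ord(263) | φ(667) = φ(23·29) = (23−1)·(29−1) = 22·28 = 616 = 2^3 · 7 · 11.
Divisors of 616: 1, 2, 4, 7, 8, 11, 14, 22, 28, 44, 56, 77, 88, 154, 308, 616.
Compute 263^d (mod 667) for the divisors d until we hit 1:
263^1 ≡ 263 (mod 667)
263^2 ≡ 468 (mod 667)
263^4 ≡ 248 (mod 667)
263^7 ≡ 244 (mod 667)
263^8 ≡ 140 (mod 667)
263^11 ≡ 482 (mod 667)
263^14 ≡ 173 (mod 667)
263^22 ≡ 208 (mod 667)
263^28 ≡ 581 (mod 667)
263^44 ≡ 576 (mod 667)
263^56 ≡ 59 (mod 667)
263^77 ≡ 597 (mod 667)
263^88 ≡ 277 (mod 667)
263^154 ≡ 231 (mod 667)
263^308 ≡ 1 (mod 667) ✓
Hence ord(263) = 308.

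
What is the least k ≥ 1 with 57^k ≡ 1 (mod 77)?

10

Since 57 ∈ (Z/77Z)^×, its order divides φ(77) = φ(7·11) = (7−1)·(11−1) = 6·10 = 60 = 2^2 · 3 · 5.
Divisors of 60: 1, 2, 3, 4, 5, 6, 10, 12, 15, 20, 30, 60.
Test each divisor d:
57^1 ≡ 57 (mod 77)
57^2 ≡ 15 (mod 77)
57^3 ≡ 8 (mod 77)
57^4 ≡ 71 (mod 77)
57^5 ≡ 43 (mod 77)
57^6 ≡ 64 (mod 77)
57^10 ≡ 1 (mod 77) ✓
The smallest such exponent is 10, so the order of 57 is 10.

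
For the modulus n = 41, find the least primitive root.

6

φ(41) = 41 − 1 = 40 = 2^3 · 5.
Test candidates g = 2, 3, … against the prime factors q ∈ {2, 5} of φ(41): g is a generator iff g^(40/q) ≢ 1 for every such q.
g = 2: 2^20 ≡ 1 — hits 1, so not a primitive root.
g = 3: 3^20 ≡ 40; 3^8 ≡ 1 — hits 1, so not a primitive root.
g = 4: 4^20 ≡ 1 — hits 1, so not a primitive root.
g = 5: 5^20 ≡ 1 — hits 1, so not a primitive root.
g = 6: 6^20 ≡ 40; 6^8 ≡ 10 — none is 1, so 6 is a primitive root.
The smallest primitive root modulo 41 is 6.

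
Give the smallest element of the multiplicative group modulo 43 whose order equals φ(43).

3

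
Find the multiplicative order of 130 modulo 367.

366

The order of 130 must divide φ(367) = 367 − 1 = 366 = 2 · 3 · 61.
Divisors of 366: 1, 2, 3, 6, 61, 122, 183, 366.
Compute 130^d (mod 367) for the divisors d until we hit 1:
130^1 ≡ 130 (mod 367)
130^2 ≡ 18 (mod 367)
130^3 ≡ 138 (mod 367)
130^6 ≡ 327 (mod 367)
130^61 ≡ 84 (mod 367)
130^122 ≡ 83 (mod 367)
130^183 ≡ 366 (mod 367)
130^366 ≡ 1 (mod 367) ✓
The smallest such exponent is 366, so the order of 130 is 366.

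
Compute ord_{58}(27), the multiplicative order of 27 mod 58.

28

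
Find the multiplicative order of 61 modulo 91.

By Lagrange's theorem, ord_91(61) divides φ(91) = φ(7·13) = (7−1)·(13−1) = 6·12 = 72 = 2^3 · 3^2.
Divisors of 72: 1, 2, 3, 4, 6, 8, 9, 12, 18, 24, 36, 72.
Compute 61^d (mod 91) for the divisors d until we hit 1:
61^1 ≡ 61 (mod 91)
61^2 ≡ 81 (mod 91)
61^3 ≡ 27 (mod 91)
61^4 ≡ 9 (mod 91)
61^6 ≡ 1 (mod 91) ✓
The smallest such exponent is 6, so the order of 61 is 6.

6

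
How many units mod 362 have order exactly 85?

0

φ(362) = φ(2)·φ(181) = 1·180 = 180 = 2^2 · 3^2 · 5.
In a cyclic group of order 180, there are φ(d) elements of order d for each divisor d of 180, and zero for non-divisors.
Since 85 ∤ 180, the count is 0.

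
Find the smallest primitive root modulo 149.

φ(149) = 149 − 1 = 148 = 2^2 · 37.
g is a primitive root iff g^(148/q) ≢ 1 (mod 149) for each prime q ∈ {2, 37}.
g = 2: 2^74 ≡ 148; 2^4 ≡ 16 — none is 1, so 2 is a primitive root.
The smallest primitive root modulo 149 is 2.

2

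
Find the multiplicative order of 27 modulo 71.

The order of 27 must divide φ(71) = 71 − 1 = 70 = 2 · 5 · 7.
Divisors of 70: 1, 2, 5, 7, 10, 14, 35, 70.
Check 27^d mod 71 for each divisor in increasing order:
27^1 ≡ 27 (mod 71)
27^2 ≡ 19 (mod 71)
27^5 ≡ 20 (mod 71)
27^7 ≡ 25 (mod 71)
27^10 ≡ 45 (mod 71)
27^14 ≡ 57 (mod 71)
27^35 ≡ 1 (mod 71) ✓
The smallest such exponent is 35, so the order of 27 is 35.

35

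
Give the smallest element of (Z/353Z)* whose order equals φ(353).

φ(353) = 353 − 1 = 352 = 2^5 · 11.
g is a primitive root iff g^(352/q) ≢ 1 (mod 353) for each prime q ∈ {2, 11}.
g = 2: 2^176 ≡ 1 — hits 1, so not a primitive root.
g = 3: 3^176 ≡ 352; 3^32 ≡ 140 — none is 1, so 3 is a primitive root.
The smallest primitive root modulo 353 is 3.

3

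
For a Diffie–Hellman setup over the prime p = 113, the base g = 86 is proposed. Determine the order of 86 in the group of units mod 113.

ord(86) | φ(113) = 113 − 1 = 112 = 2^4 · 7.
Divisors of 112: 1, 2, 4, 7, 8, 14, 16, 28, 56, 112.
Test each divisor d:
86^1 ≡ 86 (mod 113)
86^2 ≡ 51 (mod 113)
86^4 ≡ 2 (mod 113)
86^7 ≡ 71 (mod 113)
86^8 ≡ 4 (mod 113)
86^14 ≡ 69 (mod 113)
86^16 ≡ 16 (mod 113)
86^28 ≡ 15 (mod 113)
86^56 ≡ 112 (mod 113)
86^112 ≡ 1 (mod 113) ✓
Hence ord(86) = 112.

112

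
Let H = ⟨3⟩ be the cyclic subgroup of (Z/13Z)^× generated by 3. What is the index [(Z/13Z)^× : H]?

4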